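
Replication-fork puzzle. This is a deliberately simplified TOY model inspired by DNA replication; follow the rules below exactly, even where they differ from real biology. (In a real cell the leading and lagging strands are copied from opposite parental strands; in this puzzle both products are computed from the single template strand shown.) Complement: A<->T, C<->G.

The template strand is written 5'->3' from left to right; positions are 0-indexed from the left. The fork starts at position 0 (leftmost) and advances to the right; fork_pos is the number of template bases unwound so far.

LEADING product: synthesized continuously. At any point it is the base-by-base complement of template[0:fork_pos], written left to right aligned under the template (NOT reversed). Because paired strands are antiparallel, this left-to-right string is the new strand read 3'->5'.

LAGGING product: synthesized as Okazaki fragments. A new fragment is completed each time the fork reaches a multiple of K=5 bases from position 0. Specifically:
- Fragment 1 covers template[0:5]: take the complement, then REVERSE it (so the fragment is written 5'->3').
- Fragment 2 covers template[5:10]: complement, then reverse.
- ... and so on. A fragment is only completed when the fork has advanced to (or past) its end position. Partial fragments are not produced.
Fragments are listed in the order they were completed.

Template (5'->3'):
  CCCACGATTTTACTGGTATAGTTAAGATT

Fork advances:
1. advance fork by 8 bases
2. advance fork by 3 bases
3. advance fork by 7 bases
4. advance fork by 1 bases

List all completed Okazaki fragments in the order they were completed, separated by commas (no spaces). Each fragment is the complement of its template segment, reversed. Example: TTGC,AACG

Step 1: advance 8 -> fork_pos = 0 + 8 = 8. Reached multiple(s) of 5: 5 -> fragment 1 completed (1 total).
Step 2: advance 3 -> fork_pos = 8 + 3 = 11. Reached multiple(s) of 5: 10 -> fragment 2 completed (2 total).
Step 3: advance 7 -> fork_pos = 11 + 7 = 18. Reached multiple(s) of 5: 15 -> fragment 3 completed (3 total).
Step 4: advance 1 -> fork_pos = 18 + 1 = 19. Next multiple of 5 is 20 (not reached); still 3 fragment(s).
Final fork_pos = 19, so 3 fragment(s) are complete. Build each: template segment -> complement -> reverse.
Fragment 1: template[0:5] = CCCAC -> complement GGGTG -> reversed GTGGG
Fragment 2: template[5:10] = GATTT -> complement CTAAA -> reversed AAATC
Fragment 3: template[10:15] = TACTG -> complement ATGAC -> reversed CAGTA

Answer: GTGGG,AAATC,CAGTA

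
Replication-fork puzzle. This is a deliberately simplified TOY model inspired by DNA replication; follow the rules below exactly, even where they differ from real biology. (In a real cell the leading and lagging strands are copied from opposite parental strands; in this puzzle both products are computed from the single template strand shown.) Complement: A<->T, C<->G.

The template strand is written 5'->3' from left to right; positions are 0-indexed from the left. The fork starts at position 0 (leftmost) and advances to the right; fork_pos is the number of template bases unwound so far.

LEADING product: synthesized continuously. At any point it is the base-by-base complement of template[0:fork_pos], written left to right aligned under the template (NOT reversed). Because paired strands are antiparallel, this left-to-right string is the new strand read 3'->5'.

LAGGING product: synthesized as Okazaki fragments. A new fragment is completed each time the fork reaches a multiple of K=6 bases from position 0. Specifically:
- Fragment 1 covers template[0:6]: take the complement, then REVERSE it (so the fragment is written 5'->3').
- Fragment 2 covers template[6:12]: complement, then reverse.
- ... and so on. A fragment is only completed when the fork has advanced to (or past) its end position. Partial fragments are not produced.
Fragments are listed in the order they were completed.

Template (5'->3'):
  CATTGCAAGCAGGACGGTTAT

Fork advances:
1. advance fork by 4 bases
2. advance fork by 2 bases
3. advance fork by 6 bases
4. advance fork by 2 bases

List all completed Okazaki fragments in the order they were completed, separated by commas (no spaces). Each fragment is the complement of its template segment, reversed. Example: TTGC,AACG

Answer: GCAATG,CTGCTT

Derivation:
Step 1: advance 4 -> fork_pos = 0 + 4 = 4. Next multiple of 6 is 6 (not reached); still 0 fragment(s).
Step 2: advance 2 -> fork_pos = 4 + 2 = 6. Reached multiple(s) of 6: 6 -> fragment 1 completed (1 total).
Step 3: advance 6 -> fork_pos = 6 + 6 = 12. Reached multiple(s) of 6: 12 -> fragment 2 completed (2 total).
Step 4: advance 2 -> fork_pos = 12 + 2 = 14. Next multiple of 6 is 18 (not reached); still 2 fragment(s).
Final fork_pos = 14, so 2 fragment(s) are complete. Build each: template segment -> complement -> reverse.
Fragment 1: template[0:6] = CATTGC -> complement GTAACG -> reversed GCAATG
Fragment 2: template[6:12] = AAGCAG -> complement TTCGTC -> reversed CTGCTT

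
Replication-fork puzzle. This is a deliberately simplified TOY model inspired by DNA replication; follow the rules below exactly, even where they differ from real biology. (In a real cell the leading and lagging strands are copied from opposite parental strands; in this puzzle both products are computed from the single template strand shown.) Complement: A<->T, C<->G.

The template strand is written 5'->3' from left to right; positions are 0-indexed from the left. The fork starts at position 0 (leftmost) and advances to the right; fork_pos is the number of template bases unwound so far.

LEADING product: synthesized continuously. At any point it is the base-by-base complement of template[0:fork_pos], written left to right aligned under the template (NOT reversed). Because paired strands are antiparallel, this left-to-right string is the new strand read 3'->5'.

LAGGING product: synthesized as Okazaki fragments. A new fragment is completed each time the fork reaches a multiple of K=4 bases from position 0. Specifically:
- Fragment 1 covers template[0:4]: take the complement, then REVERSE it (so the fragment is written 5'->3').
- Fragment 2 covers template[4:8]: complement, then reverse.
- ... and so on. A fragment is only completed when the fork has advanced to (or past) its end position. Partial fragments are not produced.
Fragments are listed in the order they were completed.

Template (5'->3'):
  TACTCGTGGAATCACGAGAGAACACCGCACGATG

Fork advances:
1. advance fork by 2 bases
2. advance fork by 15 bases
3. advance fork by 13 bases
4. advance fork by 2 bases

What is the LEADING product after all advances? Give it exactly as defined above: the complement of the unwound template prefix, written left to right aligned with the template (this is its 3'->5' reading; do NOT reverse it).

Step 1: advance 2 -> fork_pos = 0 + 2 = 2.
Step 2: advance 15 -> fork_pos = 2 + 15 = 17.
Step 3: advance 13 -> fork_pos = 17 + 13 = 30.
Step 4: advance 2 -> fork_pos = 30 + 2 = 32.
Unwound prefix: template[0:32] = TACTCGTGGAATCACGAGAGAACACCGCACGA
Complement it base by base (A<->T, C<->G), keeping left-to-right order:
  [0:5] TACTC -> ATGAG
  [5:10] GTGGA -> CACCT
  [10:15] ATCAC -> TAGTG
  [15:20] GAGAG -> CTCTC
  [20:25] AACAC -> TTGTG
  [25:30] CGCAC -> GCGTG
  [30:32] GA -> CT
Concatenate: ATGAGCACCTTAGTGCTCTCTTGTGGCGTGCT (length 32; written aligned with the template, i.e. 3'->5').

Answer: ATGAGCACCTTAGTGCTCTCTTGTGGCGTGCT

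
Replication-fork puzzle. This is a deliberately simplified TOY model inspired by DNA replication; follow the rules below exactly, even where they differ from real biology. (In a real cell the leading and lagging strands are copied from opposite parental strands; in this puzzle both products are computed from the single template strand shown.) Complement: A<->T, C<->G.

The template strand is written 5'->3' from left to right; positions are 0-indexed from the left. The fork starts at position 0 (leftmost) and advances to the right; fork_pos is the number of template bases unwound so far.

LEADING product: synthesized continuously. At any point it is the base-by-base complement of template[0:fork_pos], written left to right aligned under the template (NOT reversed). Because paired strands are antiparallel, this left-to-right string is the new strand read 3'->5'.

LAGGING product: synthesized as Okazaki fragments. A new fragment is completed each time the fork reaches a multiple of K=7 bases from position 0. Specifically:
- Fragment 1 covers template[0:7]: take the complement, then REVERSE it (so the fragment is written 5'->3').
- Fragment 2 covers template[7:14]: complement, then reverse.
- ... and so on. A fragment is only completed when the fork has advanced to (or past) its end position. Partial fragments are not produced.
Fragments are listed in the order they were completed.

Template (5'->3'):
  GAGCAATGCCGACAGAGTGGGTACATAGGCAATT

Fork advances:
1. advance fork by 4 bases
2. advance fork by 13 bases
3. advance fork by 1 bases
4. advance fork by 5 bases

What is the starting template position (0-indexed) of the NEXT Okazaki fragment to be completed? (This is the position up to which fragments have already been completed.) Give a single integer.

Answer: 21

Derivation:
Step 1: advance 4 -> fork_pos = 0 + 4 = 4. Next multiple of 7 is 7 (not reached); still 0 fragment(s).
Step 2: advance 13 -> fork_pos = 4 + 13 = 17. Reached multiple(s) of 7: 7, 14 -> fragments 1-2 completed (2 total).
Step 3: advance 1 -> fork_pos = 17 + 1 = 18. Next multiple of 7 is 21 (not reached); still 2 fragment(s).
Step 4: advance 5 -> fork_pos = 18 + 5 = 23. Reached multiple(s) of 7: 21 -> fragment 3 completed (3 total).
3 fragment(s) completed, covering template[0:21] (3 x 7 = 21). The next fragment, fragment 4, covers template[21:28], so it starts at position 21.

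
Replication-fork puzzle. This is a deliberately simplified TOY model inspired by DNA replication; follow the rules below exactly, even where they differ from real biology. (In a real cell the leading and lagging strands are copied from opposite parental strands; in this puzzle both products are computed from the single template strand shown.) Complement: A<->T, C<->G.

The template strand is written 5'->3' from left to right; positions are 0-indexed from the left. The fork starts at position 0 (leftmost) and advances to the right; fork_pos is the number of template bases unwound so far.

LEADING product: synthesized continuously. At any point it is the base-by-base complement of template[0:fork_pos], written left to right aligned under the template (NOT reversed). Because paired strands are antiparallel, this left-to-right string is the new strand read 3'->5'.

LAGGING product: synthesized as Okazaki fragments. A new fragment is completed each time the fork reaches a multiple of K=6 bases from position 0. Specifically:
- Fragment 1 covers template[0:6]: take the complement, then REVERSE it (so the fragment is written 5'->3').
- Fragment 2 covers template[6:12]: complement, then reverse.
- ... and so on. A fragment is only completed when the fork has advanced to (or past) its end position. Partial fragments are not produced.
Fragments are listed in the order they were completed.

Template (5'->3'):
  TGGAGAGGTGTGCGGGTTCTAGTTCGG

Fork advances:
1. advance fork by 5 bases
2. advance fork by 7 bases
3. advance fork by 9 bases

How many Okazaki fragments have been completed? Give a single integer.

Step 1: advance 5 -> fork_pos = 0 + 5 = 5. Next multiple of 6 is 6 (not reached); still 0 fragment(s).
Step 2: advance 7 -> fork_pos = 5 + 7 = 12. Reached multiple(s) of 6: 6, 12 -> fragments 1-2 completed (2 total).
Step 3: advance 9 -> fork_pos = 12 + 9 = 21. Reached multiple(s) of 6: 18 -> fragment 3 completed (3 total).
Check: final fork_pos = 21; the multiples of 6 that are <= 21 are 6..18 -> 21 // 6 = 3 completed fragment(s).

Answer: 3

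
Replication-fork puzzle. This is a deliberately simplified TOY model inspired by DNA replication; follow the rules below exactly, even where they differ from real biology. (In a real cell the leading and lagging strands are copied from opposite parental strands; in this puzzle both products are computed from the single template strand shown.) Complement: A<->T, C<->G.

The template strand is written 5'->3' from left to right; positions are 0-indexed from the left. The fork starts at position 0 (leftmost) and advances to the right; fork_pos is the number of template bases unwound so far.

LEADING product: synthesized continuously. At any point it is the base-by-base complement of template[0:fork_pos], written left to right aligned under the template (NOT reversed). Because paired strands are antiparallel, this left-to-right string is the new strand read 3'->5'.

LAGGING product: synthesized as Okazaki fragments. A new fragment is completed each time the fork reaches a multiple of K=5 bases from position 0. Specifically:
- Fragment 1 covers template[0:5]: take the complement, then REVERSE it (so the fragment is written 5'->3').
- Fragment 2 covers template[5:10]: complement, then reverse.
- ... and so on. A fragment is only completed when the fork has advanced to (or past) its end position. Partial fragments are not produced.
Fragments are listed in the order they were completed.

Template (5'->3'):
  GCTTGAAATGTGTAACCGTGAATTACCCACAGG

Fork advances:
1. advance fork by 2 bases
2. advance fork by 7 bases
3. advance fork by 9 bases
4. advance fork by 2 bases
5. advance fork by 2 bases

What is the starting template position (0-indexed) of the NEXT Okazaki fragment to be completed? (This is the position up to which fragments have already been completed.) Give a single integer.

Answer: 20

Derivation:
Step 1: advance 2 -> fork_pos = 0 + 2 = 2. Next multiple of 5 is 5 (not reached); still 0 fragment(s).
Step 2: advance 7 -> fork_pos = 2 + 7 = 9. Reached multiple(s) of 5: 5 -> fragment 1 completed (1 total).
Step 3: advance 9 -> fork_pos = 9 + 9 = 18. Reached multiple(s) of 5: 10, 15 -> fragments 2-3 completed (3 total).
Step 4: advance 2 -> fork_pos = 18 + 2 = 20. Reached multiple(s) of 5: 20 -> fragment 4 completed (4 total).
Step 5: advance 2 -> fork_pos = 20 + 2 = 22. Next multiple of 5 is 25 (not reached); still 4 fragment(s).
4 fragment(s) completed, covering template[0:20] (4 x 5 = 20). The next fragment, fragment 5, covers template[20:25], so it starts at position 20.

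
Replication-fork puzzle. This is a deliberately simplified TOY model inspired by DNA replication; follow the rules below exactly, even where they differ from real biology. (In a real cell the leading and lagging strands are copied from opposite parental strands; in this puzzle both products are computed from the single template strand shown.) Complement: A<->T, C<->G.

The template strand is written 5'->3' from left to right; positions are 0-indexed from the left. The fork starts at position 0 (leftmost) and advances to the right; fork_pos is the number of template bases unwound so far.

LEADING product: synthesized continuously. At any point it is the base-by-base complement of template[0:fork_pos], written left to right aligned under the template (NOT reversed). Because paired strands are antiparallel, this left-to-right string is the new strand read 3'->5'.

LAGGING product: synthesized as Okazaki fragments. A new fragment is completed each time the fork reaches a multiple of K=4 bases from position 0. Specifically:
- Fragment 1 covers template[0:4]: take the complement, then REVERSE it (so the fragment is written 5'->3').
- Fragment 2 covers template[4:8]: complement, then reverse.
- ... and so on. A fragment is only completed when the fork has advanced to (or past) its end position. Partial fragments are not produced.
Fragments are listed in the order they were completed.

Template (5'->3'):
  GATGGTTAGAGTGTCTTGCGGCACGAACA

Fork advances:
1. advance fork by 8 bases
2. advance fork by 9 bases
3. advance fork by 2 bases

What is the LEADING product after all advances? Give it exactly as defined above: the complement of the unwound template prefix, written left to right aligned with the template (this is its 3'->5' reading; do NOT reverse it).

Answer: CTACCAATCTCACAGAACG

Derivation:
Step 1: advance 8 -> fork_pos = 0 + 8 = 8.
Step 2: advance 9 -> fork_pos = 8 + 9 = 17.
Step 3: advance 2 -> fork_pos = 17 + 2 = 19.
Unwound prefix: template[0:19] = GATGGTTAGAGTGTCTTGC
Complement it base by base (A<->T, C<->G), keeping left-to-right order:
  [0:5] GATGG -> CTACC
  [5:10] TTAGA -> AATCT
  [10:15] GTGTC -> CACAG
  [15:19] TTGC -> AACG
Concatenate: CTACCAATCTCACAGAACG (length 19; written aligned with the template, i.e. 3'->5').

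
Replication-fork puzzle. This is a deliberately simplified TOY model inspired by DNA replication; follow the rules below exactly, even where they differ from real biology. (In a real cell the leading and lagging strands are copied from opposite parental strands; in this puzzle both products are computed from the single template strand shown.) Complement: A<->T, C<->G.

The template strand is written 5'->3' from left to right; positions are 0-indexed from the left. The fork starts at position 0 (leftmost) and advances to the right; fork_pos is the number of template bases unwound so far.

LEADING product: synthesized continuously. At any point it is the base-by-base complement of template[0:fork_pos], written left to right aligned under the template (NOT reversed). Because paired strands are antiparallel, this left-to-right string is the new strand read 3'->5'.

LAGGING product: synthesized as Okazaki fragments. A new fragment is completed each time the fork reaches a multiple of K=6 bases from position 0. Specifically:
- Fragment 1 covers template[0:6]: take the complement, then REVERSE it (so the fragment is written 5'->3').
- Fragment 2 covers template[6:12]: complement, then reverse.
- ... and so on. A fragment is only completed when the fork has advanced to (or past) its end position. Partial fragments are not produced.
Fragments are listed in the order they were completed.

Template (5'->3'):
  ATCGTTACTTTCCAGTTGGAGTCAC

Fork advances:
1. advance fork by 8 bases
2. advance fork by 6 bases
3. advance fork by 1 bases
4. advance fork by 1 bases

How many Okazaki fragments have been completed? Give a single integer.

Answer: 2

Derivation:
Step 1: advance 8 -> fork_pos = 0 + 8 = 8. Reached multiple(s) of 6: 6 -> fragment 1 completed (1 total).
Step 2: advance 6 -> fork_pos = 8 + 6 = 14. Reached multiple(s) of 6: 12 -> fragment 2 completed (2 total).
Step 3: advance 1 -> fork_pos = 14 + 1 = 15. Next multiple of 6 is 18 (not reached); still 2 fragment(s).
Step 4: advance 1 -> fork_pos = 15 + 1 = 16. Next multiple of 6 is 18 (not reached); still 2 fragment(s).
Check: final fork_pos = 16; the multiples of 6 that are <= 16 are 6..12 -> 16 // 6 = 2 completed fragment(s).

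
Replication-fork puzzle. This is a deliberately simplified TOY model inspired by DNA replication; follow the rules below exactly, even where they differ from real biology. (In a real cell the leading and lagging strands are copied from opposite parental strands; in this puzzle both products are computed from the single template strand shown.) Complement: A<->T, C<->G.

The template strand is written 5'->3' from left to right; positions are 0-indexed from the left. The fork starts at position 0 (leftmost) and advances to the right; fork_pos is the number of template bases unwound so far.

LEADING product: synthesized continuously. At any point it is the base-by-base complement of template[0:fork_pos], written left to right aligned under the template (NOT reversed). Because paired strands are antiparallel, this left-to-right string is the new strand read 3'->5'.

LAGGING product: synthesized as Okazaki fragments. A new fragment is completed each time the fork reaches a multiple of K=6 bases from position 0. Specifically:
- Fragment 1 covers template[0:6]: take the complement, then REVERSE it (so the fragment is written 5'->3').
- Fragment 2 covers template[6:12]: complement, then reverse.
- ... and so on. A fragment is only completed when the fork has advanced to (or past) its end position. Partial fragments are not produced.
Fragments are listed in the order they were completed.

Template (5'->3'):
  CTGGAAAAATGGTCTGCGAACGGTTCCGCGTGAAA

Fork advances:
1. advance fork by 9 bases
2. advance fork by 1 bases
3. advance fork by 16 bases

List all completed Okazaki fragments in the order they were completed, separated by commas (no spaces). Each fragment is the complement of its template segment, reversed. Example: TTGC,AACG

Step 1: advance 9 -> fork_pos = 0 + 9 = 9. Reached multiple(s) of 6: 6 -> fragment 1 completed (1 total).
Step 2: advance 1 -> fork_pos = 9 + 1 = 10. Next multiple of 6 is 12 (not reached); still 1 fragment(s).
Step 3: advance 16 -> fork_pos = 10 + 16 = 26. Reached multiple(s) of 6: 12, 18, 24 -> fragments 2-4 completed (4 total).
Final fork_pos = 26, so 4 fragment(s) are complete. Build each: template segment -> complement -> reverse.
Fragment 1: template[0:6] = CTGGAA -> complement GACCTT -> reversed TTCCAG
Fragment 2: template[6:12] = AAATGG -> complement TTTACC -> reversed CCATTT
Fragment 3: template[12:18] = TCTGCG -> complement AGACGC -> reversed CGCAGA
Fragment 4: template[18:24] = AACGGT -> complement TTGCCA -> reversed ACCGTT

Answer: TTCCAG,CCATTT,CGCAGA,ACCGTT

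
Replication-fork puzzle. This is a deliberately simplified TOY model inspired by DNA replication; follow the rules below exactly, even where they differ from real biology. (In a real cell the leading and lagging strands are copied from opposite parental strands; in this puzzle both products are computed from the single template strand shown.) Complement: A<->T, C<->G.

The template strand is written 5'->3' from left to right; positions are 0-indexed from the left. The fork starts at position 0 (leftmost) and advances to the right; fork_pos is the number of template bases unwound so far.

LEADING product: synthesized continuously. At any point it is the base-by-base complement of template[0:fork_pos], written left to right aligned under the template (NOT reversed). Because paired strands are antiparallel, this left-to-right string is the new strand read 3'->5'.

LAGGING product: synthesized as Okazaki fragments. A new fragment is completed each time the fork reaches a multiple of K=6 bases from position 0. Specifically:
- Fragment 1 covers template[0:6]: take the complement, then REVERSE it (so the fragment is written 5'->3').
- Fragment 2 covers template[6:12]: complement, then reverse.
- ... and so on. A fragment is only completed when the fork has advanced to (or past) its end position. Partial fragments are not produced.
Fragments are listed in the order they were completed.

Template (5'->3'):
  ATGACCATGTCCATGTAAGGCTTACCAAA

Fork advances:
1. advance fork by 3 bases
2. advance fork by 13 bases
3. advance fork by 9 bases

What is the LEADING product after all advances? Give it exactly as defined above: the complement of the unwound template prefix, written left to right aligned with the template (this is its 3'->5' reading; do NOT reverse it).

Step 1: advance 3 -> fork_pos = 0 + 3 = 3.
Step 2: advance 13 -> fork_pos = 3 + 13 = 16.
Step 3: advance 9 -> fork_pos = 16 + 9 = 25.
Unwound prefix: template[0:25] = ATGACCATGTCCATGTAAGGCTTAC
Complement it base by base (A<->T, C<->G), keeping left-to-right order:
  [0:5] ATGAC -> TACTG
  [5:10] CATGT -> GTACA
  [10:15] CCATG -> GGTAC
  [15:20] TAAGG -> ATTCC
  [20:25] CTTAC -> GAATG
Concatenate: TACTGGTACAGGTACATTCCGAATG (length 25; written aligned with the template, i.e. 3'->5').

Answer: TACTGGTACAGGTACATTCCGAATG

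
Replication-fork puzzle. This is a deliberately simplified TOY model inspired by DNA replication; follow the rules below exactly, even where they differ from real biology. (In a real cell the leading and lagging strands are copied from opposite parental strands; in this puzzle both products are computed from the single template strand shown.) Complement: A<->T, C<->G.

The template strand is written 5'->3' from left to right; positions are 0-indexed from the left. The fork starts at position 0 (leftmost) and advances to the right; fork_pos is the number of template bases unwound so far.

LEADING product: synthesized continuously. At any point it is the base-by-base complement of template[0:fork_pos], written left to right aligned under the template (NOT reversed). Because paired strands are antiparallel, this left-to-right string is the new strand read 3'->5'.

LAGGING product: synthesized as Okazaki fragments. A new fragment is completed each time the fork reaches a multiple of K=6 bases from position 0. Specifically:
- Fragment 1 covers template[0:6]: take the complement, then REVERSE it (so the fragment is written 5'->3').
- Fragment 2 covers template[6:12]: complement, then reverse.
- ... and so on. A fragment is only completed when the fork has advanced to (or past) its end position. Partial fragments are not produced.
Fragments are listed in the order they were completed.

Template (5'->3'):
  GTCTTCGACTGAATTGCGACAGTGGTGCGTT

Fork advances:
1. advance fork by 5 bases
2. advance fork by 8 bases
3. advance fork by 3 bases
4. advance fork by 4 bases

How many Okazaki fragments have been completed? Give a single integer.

Step 1: advance 5 -> fork_pos = 0 + 5 = 5. Next multiple of 6 is 6 (not reached); still 0 fragment(s).
Step 2: advance 8 -> fork_pos = 5 + 8 = 13. Reached multiple(s) of 6: 6, 12 -> fragments 1-2 completed (2 total).
Step 3: advance 3 -> fork_pos = 13 + 3 = 16. Next multiple of 6 is 18 (not reached); still 2 fragment(s).
Step 4: advance 4 -> fork_pos = 16 + 4 = 20. Reached multiple(s) of 6: 18 -> fragment 3 completed (3 total).
Check: final fork_pos = 20; the multiples of 6 that are <= 20 are 6..18 -> 20 // 6 = 3 completed fragment(s).

Answer: 3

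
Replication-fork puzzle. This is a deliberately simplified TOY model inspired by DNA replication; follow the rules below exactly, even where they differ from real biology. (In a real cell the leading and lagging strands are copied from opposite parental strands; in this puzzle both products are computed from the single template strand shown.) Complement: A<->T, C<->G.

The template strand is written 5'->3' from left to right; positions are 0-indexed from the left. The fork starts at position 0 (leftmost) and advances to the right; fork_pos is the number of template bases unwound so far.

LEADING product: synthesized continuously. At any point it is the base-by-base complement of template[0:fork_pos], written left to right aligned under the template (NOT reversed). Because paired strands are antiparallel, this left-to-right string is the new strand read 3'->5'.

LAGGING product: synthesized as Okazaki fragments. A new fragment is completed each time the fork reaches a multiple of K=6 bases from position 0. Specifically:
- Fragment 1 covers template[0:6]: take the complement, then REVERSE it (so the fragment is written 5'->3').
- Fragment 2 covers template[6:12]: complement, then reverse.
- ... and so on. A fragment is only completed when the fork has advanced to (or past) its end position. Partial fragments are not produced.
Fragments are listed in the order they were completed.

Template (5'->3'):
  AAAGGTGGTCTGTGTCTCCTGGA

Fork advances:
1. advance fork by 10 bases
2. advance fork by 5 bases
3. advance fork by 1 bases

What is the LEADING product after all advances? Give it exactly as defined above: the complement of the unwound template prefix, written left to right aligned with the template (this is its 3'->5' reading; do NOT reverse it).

Step 1: advance 10 -> fork_pos = 0 + 10 = 10.
Step 2: advance 5 -> fork_pos = 10 + 5 = 15.
Step 3: advance 1 -> fork_pos = 15 + 1 = 16.
Unwound prefix: template[0:16] = AAAGGTGGTCTGTGTC
Complement it base by base (A<->T, C<->G), keeping left-to-right order:
  [0:5] AAAGG -> TTTCC
  [5:10] TGGTC -> ACCAG
  [10:15] TGTGT -> ACACA
  [15:16] C -> G
Concatenate: TTTCCACCAGACACAG (length 16; written aligned with the template, i.e. 3'->5').

Answer: TTTCCACCAGACACAG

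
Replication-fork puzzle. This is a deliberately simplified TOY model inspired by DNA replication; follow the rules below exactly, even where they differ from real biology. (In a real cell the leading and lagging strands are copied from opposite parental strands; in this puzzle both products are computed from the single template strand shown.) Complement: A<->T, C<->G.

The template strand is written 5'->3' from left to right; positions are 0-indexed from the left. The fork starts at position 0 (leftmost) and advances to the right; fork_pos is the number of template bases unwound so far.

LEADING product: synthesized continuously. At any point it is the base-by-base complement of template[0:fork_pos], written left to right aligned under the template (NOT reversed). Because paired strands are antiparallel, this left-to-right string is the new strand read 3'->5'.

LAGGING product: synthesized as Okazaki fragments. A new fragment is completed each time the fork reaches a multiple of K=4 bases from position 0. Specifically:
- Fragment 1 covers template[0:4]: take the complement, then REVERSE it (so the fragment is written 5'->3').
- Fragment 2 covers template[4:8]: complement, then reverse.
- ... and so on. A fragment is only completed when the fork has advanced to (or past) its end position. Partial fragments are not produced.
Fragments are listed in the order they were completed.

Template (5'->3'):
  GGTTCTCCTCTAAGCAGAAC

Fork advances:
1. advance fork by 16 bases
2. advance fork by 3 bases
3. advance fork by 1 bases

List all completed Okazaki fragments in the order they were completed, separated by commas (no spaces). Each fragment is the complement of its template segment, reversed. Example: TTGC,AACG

Step 1: advance 16 -> fork_pos = 0 + 16 = 16. Reached multiple(s) of 4: 4, 8, 12, 16 -> fragments 1-4 completed (4 total).
Step 2: advance 3 -> fork_pos = 16 + 3 = 19. Next multiple of 4 is 20 (not reached); still 4 fragment(s).
Step 3: advance 1 -> fork_pos = 19 + 1 = 20. Reached multiple(s) of 4: 20 -> fragment 5 completed (5 total).
Final fork_pos = 20, so 5 fragment(s) are complete. Build each: template segment -> complement -> reverse.
Fragment 1: template[0:4] = GGTT -> complement CCAA -> reversed AACC
Fragment 2: template[4:8] = CTCC -> complement GAGG -> reversed GGAG
Fragment 3: template[8:12] = TCTA -> complement AGAT -> reversed TAGA
Fragment 4: template[12:16] = AGCA -> complement TCGT -> reversed TGCT
Fragment 5: template[16:20] = GAAC -> complement CTTG -> reversed GTTC

Answer: AACC,GGAG,TAGA,TGCT,GTTC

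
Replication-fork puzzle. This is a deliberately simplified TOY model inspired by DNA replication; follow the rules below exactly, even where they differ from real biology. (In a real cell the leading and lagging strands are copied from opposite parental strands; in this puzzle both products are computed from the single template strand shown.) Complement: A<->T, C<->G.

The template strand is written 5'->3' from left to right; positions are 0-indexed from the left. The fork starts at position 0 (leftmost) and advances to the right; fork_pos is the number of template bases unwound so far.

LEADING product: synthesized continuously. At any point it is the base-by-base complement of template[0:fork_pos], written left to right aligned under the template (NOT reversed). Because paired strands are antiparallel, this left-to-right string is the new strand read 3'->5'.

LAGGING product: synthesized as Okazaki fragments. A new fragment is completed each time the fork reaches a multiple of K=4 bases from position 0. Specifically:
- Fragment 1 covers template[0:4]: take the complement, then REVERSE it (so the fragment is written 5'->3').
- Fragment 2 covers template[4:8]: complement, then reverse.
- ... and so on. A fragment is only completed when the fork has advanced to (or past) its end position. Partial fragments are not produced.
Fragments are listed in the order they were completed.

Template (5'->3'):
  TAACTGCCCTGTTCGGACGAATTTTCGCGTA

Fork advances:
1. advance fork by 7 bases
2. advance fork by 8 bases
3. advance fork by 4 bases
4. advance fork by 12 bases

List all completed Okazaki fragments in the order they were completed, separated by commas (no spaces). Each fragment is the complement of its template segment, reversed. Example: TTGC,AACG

Answer: GTTA,GGCA,ACAG,CCGA,TCGT,AAAT,GCGA

Derivation:
Step 1: advance 7 -> fork_pos = 0 + 7 = 7. Reached multiple(s) of 4: 4 -> fragment 1 completed (1 total).
Step 2: advance 8 -> fork_pos = 7 + 8 = 15. Reached multiple(s) of 4: 8, 12 -> fragments 2-3 completed (3 total).
Step 3: advance 4 -> fork_pos = 15 + 4 = 19. Reached multiple(s) of 4: 16 -> fragment 4 completed (4 total).
Step 4: advance 12 -> fork_pos = 19 + 12 = 31. Reached multiple(s) of 4: 20, 24, 28 -> fragments 5-7 completed (7 total).
Final fork_pos = 31, so 7 fragment(s) are complete. Build each: template segment -> complement -> reverse.
Fragment 1: template[0:4] = TAAC -> complement ATTG -> reversed GTTA
Fragment 2: template[4:8] = TGCC -> complement ACGG -> reversed GGCA
Fragment 3: template[8:12] = CTGT -> complement GACA -> reversed ACAG
Fragment 4: template[12:16] = TCGG -> complement AGCC -> reversed CCGA
Fragment 5: template[16:20] = ACGA -> complement TGCT -> reversed TCGT
Fragment 6: template[20:24] = ATTT -> complement TAAA -> reversed AAAT
Fragment 7: template[24:28] = TCGC -> complement AGCG -> reversed GCGA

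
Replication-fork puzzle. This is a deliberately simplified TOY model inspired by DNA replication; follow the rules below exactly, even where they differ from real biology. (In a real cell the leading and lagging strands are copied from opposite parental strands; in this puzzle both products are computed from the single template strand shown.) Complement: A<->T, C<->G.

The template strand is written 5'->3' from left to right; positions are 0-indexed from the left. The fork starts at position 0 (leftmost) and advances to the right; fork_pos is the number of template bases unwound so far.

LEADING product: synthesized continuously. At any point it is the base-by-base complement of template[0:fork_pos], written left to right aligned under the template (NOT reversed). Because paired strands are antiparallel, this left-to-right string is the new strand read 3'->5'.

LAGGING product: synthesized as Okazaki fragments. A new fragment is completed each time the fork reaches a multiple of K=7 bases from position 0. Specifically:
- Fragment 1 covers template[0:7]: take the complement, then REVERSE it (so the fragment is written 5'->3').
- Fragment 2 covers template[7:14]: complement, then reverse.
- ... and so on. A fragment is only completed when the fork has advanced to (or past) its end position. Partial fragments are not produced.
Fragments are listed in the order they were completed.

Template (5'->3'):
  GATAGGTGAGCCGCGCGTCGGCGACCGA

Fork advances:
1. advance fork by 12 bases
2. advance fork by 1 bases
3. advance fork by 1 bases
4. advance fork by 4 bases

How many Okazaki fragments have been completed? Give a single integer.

Answer: 2

Derivation:
Step 1: advance 12 -> fork_pos = 0 + 12 = 12. Reached multiple(s) of 7: 7 -> fragment 1 completed (1 total).
Step 2: advance 1 -> fork_pos = 12 + 1 = 13. Next multiple of 7 is 14 (not reached); still 1 fragment(s).
Step 3: advance 1 -> fork_pos = 13 + 1 = 14. Reached multiple(s) of 7: 14 -> fragment 2 completed (2 total).
Step 4: advance 4 -> fork_pos = 14 + 4 = 18. Next multiple of 7 is 21 (not reached); still 2 fragment(s).
Check: final fork_pos = 18; the multiples of 7 that are <= 18 are 7..14 -> 18 // 7 = 2 completed fragment(s).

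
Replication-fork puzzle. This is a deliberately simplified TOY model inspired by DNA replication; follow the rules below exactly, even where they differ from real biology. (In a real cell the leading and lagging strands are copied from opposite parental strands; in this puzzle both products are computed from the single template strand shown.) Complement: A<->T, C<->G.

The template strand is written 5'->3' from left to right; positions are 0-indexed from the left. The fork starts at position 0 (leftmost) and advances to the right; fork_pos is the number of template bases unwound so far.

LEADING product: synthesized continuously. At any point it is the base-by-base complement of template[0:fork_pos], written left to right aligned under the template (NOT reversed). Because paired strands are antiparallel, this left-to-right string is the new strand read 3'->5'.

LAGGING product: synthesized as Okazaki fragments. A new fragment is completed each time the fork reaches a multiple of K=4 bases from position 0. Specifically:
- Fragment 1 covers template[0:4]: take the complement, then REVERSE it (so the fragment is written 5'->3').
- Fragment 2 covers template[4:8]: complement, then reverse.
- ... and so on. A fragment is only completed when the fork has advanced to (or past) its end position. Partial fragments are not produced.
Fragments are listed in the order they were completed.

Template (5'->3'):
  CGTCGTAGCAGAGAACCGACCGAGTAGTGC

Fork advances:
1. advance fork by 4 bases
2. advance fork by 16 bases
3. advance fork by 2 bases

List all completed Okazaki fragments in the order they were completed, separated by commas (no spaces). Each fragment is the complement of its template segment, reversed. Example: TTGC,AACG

Answer: GACG,CTAC,TCTG,GTTC,GTCG

Derivation:
Step 1: advance 4 -> fork_pos = 0 + 4 = 4. Reached multiple(s) of 4: 4 -> fragment 1 completed (1 total).
Step 2: advance 16 -> fork_pos = 4 + 16 = 20. Reached multiple(s) of 4: 8, 12, 16, 20 -> fragments 2-5 completed (5 total).
Step 3: advance 2 -> fork_pos = 20 + 2 = 22. Next multiple of 4 is 24 (not reached); still 5 fragment(s).
Final fork_pos = 22, so 5 fragment(s) are complete. Build each: template segment -> complement -> reverse.
Fragment 1: template[0:4] = CGTC -> complement GCAG -> reversed GACG
Fragment 2: template[4:8] = GTAG -> complement CATC -> reversed CTAC
Fragment 3: template[8:12] = CAGA -> complement GTCT -> reversed TCTG
Fragment 4: template[12:16] = GAAC -> complement CTTG -> reversed GTTC
Fragment 5: template[16:20] = CGAC -> complement GCTG -> reversed GTCG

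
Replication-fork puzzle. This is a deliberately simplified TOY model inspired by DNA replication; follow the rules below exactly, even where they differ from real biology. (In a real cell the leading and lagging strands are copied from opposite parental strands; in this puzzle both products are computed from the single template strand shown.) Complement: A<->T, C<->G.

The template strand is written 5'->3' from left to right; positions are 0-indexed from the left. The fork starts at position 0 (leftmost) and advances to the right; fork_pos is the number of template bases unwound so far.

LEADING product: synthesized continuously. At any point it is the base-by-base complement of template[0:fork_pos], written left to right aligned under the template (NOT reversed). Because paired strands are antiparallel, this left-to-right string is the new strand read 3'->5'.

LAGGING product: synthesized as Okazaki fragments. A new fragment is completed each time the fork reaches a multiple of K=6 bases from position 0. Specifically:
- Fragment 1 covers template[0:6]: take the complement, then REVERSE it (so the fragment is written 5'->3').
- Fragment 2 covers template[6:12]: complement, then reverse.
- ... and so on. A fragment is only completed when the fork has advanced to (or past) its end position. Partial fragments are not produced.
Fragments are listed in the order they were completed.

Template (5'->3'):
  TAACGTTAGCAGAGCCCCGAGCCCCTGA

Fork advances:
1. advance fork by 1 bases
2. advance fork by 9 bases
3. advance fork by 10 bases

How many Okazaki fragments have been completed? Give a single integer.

Answer: 3

Derivation:
Step 1: advance 1 -> fork_pos = 0 + 1 = 1. Next multiple of 6 is 6 (not reached); still 0 fragment(s).
Step 2: advance 9 -> fork_pos = 1 + 9 = 10. Reached multiple(s) of 6: 6 -> fragment 1 completed (1 total).
Step 3: advance 10 -> fork_pos = 10 + 10 = 20. Reached multiple(s) of 6: 12, 18 -> fragments 2-3 completed (3 total).
Check: final fork_pos = 20; the multiples of 6 that are <= 20 are 6..18 -> 20 // 6 = 3 completed fragment(s).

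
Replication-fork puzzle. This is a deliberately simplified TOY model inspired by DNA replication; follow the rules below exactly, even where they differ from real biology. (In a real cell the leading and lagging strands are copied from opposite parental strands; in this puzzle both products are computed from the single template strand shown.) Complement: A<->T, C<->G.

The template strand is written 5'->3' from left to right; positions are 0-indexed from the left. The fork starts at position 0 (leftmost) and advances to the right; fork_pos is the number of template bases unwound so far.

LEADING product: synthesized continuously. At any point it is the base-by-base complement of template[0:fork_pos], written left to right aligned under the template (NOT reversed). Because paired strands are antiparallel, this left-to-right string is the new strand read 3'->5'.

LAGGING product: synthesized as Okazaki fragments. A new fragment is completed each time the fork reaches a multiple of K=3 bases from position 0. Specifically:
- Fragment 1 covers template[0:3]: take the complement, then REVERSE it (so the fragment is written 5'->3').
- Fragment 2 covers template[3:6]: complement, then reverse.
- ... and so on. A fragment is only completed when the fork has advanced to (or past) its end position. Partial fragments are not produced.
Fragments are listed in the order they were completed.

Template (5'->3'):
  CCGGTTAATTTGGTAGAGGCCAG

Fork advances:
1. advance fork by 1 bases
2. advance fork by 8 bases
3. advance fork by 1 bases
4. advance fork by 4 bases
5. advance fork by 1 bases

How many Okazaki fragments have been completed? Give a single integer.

Step 1: advance 1 -> fork_pos = 0 + 1 = 1. Next multiple of 3 is 3 (not reached); still 0 fragment(s).
Step 2: advance 8 -> fork_pos = 1 + 8 = 9. Reached multiple(s) of 3: 3, 6, 9 -> fragments 1-3 completed (3 total).
Step 3: advance 1 -> fork_pos = 9 + 1 = 10. Next multiple of 3 is 12 (not reached); still 3 fragment(s).
Step 4: advance 4 -> fork_pos = 10 + 4 = 14. Reached multiple(s) of 3: 12 -> fragment 4 completed (4 total).
Step 5: advance 1 -> fork_pos = 14 + 1 = 15. Reached multiple(s) of 3: 15 -> fragment 5 completed (5 total).
Check: final fork_pos = 15; the multiples of 3 that are <= 15 are 3..15 -> 15 // 3 = 5 completed fragment(s).

Answer: 5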